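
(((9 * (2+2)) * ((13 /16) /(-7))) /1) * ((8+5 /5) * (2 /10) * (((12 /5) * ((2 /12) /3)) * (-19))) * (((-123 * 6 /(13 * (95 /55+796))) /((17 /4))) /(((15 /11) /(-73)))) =17.08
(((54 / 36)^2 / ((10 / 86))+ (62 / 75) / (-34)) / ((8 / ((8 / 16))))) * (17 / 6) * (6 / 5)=98561 / 24000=4.11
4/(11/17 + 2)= 1.51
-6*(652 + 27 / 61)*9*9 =-19342314 / 61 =-317087.11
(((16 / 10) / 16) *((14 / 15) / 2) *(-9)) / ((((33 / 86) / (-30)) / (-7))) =-12642 / 55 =-229.85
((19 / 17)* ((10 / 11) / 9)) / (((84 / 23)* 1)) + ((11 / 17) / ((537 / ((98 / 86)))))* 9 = 23541431 / 544070142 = 0.04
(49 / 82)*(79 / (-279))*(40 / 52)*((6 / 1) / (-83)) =38710 / 4114227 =0.01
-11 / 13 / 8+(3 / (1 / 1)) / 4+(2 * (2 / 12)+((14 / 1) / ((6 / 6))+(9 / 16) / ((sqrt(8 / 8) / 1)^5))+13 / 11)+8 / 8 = 121643 / 6864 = 17.72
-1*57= -57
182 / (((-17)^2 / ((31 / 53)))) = 5642 / 15317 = 0.37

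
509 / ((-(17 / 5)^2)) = -44.03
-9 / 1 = -9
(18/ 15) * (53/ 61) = 318/ 305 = 1.04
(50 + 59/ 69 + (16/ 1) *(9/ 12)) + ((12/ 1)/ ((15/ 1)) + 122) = 64051/ 345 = 185.66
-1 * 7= -7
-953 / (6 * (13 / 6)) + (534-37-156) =3480 / 13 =267.69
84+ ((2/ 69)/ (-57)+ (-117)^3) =-1601529.00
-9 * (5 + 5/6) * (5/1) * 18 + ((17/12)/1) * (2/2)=-56683/12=-4723.58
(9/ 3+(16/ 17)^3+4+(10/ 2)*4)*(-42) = -5743374/ 4913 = -1169.02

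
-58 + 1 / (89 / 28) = -5134 / 89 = -57.69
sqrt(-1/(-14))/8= sqrt(14)/112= 0.03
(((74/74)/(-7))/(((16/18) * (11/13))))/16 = -117/9856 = -0.01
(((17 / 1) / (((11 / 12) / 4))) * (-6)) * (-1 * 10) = 48960 / 11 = 4450.91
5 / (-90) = -1 / 18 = -0.06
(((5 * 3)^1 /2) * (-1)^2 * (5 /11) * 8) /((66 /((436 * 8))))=174400 /121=1441.32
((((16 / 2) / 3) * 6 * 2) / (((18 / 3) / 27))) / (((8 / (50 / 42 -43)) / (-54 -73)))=669036 / 7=95576.57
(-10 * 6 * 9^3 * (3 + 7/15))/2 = -75816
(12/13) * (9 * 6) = 648/13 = 49.85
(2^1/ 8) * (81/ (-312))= -27/ 416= -0.06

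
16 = 16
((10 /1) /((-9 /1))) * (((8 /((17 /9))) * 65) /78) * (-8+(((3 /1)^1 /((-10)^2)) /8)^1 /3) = 2133 /68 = 31.37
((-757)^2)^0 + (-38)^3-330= -55201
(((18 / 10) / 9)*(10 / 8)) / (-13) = -1 / 52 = -0.02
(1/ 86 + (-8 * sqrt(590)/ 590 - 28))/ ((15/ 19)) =-45733/ 1290 - 76 * sqrt(590)/ 4425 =-35.87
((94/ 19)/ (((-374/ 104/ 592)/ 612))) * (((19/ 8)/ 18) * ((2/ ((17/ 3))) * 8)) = -34724352/ 187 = -185691.72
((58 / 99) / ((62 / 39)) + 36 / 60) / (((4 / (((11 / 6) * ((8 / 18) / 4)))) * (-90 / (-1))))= 0.00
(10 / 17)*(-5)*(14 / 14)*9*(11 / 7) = -4950 / 119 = -41.60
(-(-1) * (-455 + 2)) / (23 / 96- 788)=43488 / 75625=0.58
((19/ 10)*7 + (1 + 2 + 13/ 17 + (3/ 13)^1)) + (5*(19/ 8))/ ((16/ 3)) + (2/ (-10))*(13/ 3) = 7915847/ 424320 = 18.66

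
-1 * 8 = -8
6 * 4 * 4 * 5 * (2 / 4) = 240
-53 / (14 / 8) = -212 / 7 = -30.29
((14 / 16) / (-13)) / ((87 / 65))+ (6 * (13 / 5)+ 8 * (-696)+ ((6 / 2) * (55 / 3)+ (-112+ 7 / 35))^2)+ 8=-40336859 / 17400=-2318.21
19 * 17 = 323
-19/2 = -9.50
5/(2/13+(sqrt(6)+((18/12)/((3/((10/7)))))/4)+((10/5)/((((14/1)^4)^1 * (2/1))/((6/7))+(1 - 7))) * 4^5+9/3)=0.86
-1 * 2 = -2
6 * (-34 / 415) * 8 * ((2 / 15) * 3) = -3264 / 2075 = -1.57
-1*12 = -12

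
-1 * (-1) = 1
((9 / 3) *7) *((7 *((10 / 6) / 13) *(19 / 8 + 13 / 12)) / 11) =20335 / 3432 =5.93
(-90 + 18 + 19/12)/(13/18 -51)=507/362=1.40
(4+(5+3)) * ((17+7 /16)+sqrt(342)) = 837 /4+36 * sqrt(38) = 431.17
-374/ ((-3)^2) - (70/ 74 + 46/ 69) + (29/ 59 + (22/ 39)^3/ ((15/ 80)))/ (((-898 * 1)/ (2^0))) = -15060000972455/ 348855157638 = -43.17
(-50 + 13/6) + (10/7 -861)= -38111/42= -907.40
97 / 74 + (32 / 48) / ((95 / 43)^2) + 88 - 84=10914127 / 2003550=5.45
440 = 440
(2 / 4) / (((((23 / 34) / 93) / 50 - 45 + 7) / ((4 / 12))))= -0.00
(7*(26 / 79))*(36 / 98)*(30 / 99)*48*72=5391360 / 6083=886.30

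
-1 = -1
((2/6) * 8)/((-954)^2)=2/682587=0.00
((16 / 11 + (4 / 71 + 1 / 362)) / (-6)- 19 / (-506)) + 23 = 296327333 / 13005212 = 22.79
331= 331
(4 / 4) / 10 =1 / 10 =0.10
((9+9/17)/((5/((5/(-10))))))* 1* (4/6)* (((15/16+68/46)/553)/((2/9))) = -30861/2471120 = -0.01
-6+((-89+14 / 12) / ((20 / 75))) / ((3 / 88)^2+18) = -3387086 / 139401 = -24.30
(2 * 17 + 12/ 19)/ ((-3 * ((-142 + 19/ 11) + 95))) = 3619/ 14193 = 0.25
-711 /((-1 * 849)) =237 /283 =0.84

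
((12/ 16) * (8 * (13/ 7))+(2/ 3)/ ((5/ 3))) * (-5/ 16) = -101/ 28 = -3.61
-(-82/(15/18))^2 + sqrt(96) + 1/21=-5083319/525 + 4 * sqrt(6)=-9672.71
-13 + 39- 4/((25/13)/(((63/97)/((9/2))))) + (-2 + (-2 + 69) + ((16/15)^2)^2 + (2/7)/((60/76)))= 3174687919/34374375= 92.36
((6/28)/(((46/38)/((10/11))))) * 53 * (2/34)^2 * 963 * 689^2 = 6905346258915/511819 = 13491773.96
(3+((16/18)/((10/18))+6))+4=73/5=14.60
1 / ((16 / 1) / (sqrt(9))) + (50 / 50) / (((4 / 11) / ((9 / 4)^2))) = 903 / 64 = 14.11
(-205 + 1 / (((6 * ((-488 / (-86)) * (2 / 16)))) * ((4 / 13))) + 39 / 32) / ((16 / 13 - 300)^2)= -200919199 / 88340430336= -0.00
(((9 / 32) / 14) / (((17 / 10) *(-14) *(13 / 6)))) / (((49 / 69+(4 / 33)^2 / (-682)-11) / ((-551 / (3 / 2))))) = -211774764465 / 15227499656096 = -0.01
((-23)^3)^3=-1801152661463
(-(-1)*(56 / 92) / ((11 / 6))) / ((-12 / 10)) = -70 / 253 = -0.28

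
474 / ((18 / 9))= 237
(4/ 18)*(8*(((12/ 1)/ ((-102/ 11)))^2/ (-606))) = -3872/ 788103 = -0.00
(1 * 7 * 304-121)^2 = 4028049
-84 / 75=-28 / 25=-1.12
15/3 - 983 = -978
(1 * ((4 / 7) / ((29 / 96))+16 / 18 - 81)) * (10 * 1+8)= -285814 / 203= -1407.95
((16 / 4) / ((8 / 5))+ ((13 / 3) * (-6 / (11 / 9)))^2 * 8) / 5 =876701 / 1210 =724.55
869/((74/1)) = 869/74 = 11.74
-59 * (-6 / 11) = 32.18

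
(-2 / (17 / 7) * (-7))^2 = 9604 / 289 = 33.23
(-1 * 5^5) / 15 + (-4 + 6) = -619 / 3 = -206.33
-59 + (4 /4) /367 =-21652 /367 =-59.00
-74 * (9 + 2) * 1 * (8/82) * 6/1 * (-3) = 1429.46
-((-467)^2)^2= -47562811921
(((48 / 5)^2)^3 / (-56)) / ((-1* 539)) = 1528823808 / 58953125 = 25.93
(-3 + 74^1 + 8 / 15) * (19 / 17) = 20387 / 255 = 79.95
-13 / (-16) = 0.81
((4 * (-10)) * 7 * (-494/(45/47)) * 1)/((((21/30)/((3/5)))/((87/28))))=2693288/7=384755.43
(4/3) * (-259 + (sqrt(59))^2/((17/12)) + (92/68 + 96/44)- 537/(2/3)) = -1359.09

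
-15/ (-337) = 15/ 337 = 0.04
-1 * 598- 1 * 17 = -615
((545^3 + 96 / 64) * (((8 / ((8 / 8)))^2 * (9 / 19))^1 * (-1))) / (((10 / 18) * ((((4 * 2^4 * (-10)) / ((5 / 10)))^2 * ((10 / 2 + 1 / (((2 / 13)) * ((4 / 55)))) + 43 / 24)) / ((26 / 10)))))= -1022749162227 / 7016320000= -145.77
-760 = -760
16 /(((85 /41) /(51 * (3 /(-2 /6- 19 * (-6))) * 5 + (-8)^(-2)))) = 6036061 /115940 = 52.06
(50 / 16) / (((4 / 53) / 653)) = 865225 / 32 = 27038.28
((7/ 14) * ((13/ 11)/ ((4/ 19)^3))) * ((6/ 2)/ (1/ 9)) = 2407509/ 1408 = 1709.88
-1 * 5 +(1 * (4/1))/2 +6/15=-13/5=-2.60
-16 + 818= 802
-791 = -791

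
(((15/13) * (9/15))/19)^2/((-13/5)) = -405/793117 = -0.00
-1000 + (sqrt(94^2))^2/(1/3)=25508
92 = 92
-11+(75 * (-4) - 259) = -570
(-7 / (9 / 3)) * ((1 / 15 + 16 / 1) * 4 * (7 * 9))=-9447.20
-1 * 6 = -6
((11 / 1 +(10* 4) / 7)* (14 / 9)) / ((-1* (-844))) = 13 / 422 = 0.03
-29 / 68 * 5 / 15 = -29 / 204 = -0.14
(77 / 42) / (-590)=-11 / 3540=-0.00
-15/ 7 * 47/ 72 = -235/ 168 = -1.40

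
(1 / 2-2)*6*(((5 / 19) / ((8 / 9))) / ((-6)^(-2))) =-3645 / 38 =-95.92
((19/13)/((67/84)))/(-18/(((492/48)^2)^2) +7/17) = 76668547452/17160434161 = 4.47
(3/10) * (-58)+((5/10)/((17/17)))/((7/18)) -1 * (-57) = 1431/35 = 40.89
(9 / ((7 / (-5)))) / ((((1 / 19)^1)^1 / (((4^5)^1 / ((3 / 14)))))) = -583680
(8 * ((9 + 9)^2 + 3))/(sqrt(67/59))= 2616 * sqrt(3953)/67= 2454.86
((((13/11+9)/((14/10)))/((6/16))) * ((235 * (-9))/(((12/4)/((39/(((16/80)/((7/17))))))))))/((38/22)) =-205296000/323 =-635591.33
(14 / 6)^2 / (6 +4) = 49 / 90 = 0.54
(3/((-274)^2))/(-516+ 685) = 3/12687844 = 0.00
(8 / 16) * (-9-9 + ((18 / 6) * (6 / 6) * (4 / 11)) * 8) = -51 / 11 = -4.64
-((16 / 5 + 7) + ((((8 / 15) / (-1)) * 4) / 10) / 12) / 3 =-2291 / 675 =-3.39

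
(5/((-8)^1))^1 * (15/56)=-0.17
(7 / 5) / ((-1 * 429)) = -7 / 2145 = -0.00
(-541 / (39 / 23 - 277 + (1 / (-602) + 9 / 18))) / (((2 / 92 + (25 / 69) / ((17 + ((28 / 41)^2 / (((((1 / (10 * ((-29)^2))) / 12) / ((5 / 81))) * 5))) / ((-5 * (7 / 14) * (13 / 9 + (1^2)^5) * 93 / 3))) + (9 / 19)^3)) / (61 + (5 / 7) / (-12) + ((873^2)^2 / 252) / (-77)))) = -49318008149436153536626679708 / 39791906880081350379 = -1239397958.44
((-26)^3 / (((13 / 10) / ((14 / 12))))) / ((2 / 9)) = -70980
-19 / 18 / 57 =-1 / 54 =-0.02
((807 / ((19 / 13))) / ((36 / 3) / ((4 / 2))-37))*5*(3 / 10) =-31473 / 1178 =-26.72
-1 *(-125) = 125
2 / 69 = 0.03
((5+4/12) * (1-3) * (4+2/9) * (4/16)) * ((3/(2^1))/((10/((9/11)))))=-76/55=-1.38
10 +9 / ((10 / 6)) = 77 / 5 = 15.40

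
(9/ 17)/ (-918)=-1/ 1734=-0.00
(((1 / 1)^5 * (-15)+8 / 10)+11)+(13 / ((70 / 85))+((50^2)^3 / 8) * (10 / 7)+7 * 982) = 195312982061 / 70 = 2790185458.01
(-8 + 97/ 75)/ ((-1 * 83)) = 503/ 6225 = 0.08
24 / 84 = 2 / 7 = 0.29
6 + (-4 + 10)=12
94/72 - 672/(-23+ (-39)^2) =3301/3852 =0.86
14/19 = 0.74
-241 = -241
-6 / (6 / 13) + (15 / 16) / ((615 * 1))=-8527 / 656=-13.00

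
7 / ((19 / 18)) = 6.63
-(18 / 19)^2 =-324 / 361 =-0.90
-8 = -8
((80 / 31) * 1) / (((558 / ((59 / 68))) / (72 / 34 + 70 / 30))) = 133930 / 7498683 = 0.02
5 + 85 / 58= 375 / 58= 6.47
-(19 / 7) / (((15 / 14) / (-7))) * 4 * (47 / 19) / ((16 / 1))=329 / 30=10.97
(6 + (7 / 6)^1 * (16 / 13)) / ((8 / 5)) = 4.65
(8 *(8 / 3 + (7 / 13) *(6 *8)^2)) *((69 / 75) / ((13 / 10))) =17843584 / 2535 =7038.89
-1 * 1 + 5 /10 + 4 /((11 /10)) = 69 /22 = 3.14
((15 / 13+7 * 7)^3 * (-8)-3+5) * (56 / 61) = -124170931920 / 134017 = -926531.20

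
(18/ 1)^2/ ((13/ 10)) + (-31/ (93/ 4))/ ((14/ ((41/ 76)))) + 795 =10832317/ 10374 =1044.18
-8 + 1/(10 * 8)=-639/80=-7.99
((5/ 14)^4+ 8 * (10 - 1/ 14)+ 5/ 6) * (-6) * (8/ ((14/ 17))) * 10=-786411415/ 16807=-46790.71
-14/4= -7/2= -3.50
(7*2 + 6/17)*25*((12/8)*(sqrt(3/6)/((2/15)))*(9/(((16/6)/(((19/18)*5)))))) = 19558125*sqrt(2)/544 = 50844.42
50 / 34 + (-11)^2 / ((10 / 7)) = 86.17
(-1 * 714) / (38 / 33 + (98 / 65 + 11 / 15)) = -1531530 / 7277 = -210.46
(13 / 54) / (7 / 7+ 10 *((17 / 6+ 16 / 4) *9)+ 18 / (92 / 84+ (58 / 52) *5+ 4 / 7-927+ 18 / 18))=931619 / 2383722216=0.00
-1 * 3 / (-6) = 1 / 2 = 0.50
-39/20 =-1.95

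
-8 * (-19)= 152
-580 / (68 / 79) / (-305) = 2.21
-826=-826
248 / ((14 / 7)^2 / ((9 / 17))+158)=1116 / 745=1.50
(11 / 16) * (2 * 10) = 55 / 4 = 13.75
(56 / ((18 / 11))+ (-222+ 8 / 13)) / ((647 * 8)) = -10949 / 302796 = -0.04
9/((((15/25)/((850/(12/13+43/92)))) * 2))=7624500/1663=4584.79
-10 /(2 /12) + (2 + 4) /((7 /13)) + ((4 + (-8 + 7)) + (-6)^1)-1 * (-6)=-321 /7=-45.86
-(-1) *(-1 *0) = 0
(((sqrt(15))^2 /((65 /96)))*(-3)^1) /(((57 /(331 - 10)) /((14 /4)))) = -323568 /247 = -1309.99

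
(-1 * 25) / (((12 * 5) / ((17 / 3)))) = -85 / 36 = -2.36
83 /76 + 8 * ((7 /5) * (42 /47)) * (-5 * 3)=-532355 /3572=-149.04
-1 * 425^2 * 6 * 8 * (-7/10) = 6069000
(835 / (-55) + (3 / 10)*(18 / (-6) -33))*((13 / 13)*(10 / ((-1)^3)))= 2858 / 11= 259.82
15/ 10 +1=5/ 2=2.50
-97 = -97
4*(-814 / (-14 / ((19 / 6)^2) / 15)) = 734635 / 21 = 34982.62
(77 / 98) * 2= 11 / 7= 1.57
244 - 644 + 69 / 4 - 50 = -1731 / 4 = -432.75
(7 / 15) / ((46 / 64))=224 / 345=0.65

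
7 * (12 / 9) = 28 / 3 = 9.33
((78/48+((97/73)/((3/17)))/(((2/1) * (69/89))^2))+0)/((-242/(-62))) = 1230018775/1009293912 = 1.22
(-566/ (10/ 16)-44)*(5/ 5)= -4748/ 5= -949.60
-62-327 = -389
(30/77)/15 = 2/77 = 0.03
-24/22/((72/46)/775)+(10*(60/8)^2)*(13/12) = 18275/264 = 69.22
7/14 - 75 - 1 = -151/2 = -75.50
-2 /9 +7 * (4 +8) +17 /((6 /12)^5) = 5650 /9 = 627.78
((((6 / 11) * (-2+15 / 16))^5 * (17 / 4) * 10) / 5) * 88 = -5865429267 / 119939072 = -48.90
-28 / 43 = -0.65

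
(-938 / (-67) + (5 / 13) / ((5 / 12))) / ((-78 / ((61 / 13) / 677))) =-5917 / 4462107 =-0.00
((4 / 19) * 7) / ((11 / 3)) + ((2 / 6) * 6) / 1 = 502 / 209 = 2.40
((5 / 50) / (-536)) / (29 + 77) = -1 / 568160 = -0.00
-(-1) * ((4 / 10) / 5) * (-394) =-788 / 25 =-31.52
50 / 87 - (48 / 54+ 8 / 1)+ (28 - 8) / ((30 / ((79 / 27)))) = -14948 / 2349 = -6.36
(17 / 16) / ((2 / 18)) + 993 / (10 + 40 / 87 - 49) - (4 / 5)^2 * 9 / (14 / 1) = -22282983 / 1341200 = -16.61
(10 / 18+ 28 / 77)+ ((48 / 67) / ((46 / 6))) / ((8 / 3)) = 145577 / 152559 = 0.95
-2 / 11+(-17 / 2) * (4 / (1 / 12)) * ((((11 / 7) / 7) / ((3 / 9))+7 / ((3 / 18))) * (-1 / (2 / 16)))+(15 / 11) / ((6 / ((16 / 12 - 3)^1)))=139285.64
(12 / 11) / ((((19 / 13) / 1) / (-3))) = -468 / 209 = -2.24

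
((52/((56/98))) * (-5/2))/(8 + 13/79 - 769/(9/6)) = 15405/34162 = 0.45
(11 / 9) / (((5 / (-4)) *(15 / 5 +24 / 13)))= -572 / 2835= -0.20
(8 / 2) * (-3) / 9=-4 / 3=-1.33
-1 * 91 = -91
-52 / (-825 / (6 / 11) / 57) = 5928 / 3025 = 1.96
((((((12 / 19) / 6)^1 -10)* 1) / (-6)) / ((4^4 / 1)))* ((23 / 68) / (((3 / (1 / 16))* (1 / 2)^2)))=1081 / 5953536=0.00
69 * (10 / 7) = 690 / 7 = 98.57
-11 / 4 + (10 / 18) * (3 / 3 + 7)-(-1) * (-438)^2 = 6906445 / 36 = 191845.69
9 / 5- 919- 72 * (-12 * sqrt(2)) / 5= -4586 / 5 + 864 * sqrt(2) / 5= -672.82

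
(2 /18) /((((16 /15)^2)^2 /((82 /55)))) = 46125 /360448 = 0.13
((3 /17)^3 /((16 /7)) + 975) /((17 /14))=536500923 /668168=802.94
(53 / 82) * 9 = 477 / 82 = 5.82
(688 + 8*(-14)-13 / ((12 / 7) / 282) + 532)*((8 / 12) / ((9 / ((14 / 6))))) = -1603 / 9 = -178.11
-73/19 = -3.84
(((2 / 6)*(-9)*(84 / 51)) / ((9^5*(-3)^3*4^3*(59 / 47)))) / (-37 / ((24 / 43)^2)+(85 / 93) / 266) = -5425868 / 16705246416033933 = -0.00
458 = 458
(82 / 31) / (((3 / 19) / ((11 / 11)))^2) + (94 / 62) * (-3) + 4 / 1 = 29449 / 279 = 105.55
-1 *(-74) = 74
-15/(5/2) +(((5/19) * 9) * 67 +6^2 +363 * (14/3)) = 35771/19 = 1882.68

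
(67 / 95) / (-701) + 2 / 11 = 132453 / 732545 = 0.18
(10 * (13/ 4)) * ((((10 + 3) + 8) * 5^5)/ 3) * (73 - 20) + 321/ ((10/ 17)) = 188401166/ 5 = 37680233.20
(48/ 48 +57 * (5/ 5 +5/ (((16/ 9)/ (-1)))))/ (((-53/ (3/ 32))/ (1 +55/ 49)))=63843/ 166208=0.38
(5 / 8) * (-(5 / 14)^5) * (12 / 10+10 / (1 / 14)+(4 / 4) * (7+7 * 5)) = -715625 / 1075648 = -0.67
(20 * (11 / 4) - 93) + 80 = 42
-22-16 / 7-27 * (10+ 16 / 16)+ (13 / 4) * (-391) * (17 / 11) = -703833 / 308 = -2285.17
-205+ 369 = 164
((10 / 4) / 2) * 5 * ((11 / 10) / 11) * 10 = 6.25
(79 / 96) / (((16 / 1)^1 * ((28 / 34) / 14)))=1343 / 1536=0.87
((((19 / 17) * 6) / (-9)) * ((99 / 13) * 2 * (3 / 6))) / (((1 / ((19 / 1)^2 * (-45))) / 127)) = 2587146210 / 221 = 11706543.94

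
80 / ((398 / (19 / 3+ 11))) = 2080 / 597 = 3.48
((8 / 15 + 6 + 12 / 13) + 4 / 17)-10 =-7652 / 3315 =-2.31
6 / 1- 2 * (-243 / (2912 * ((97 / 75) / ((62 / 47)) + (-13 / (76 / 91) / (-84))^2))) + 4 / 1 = 10.16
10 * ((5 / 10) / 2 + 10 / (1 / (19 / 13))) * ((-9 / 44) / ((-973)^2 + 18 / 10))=-173925 / 5415300176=-0.00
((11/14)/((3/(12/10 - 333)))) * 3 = -260.70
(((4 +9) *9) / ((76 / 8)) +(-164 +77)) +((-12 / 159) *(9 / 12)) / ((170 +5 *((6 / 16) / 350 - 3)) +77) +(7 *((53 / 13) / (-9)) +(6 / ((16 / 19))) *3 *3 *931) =7301325068842547 / 122459183496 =59622.52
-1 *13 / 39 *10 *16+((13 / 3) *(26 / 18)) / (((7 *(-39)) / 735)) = -70.19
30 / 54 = 5 / 9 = 0.56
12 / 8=1.50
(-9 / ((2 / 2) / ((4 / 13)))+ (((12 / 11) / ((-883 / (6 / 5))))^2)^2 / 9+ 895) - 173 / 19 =883.13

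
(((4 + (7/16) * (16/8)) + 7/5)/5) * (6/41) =753/4100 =0.18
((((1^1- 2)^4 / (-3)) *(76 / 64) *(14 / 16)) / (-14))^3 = 6859 / 452984832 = 0.00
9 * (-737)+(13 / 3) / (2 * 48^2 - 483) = -82083362 / 12375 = -6633.00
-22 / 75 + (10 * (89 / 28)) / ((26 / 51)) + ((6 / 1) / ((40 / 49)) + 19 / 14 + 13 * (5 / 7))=1092661 / 13650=80.05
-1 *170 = -170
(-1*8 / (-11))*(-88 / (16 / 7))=-28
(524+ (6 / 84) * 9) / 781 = 7345 / 10934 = 0.67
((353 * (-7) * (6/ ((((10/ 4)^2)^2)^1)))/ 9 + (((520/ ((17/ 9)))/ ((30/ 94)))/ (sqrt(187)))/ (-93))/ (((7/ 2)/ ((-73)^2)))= -120392768/ 1875 - 52096304 * sqrt(187)/ 689843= -65242.18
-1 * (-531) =531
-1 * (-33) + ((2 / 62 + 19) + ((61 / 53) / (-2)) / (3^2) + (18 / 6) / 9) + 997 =31032047 / 29574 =1049.30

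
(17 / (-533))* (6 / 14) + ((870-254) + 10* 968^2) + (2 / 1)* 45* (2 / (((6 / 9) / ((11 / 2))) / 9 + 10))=51989580629225 / 5547997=9370873.96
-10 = -10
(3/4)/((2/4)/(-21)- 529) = -63/44438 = -0.00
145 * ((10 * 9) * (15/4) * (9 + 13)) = 1076625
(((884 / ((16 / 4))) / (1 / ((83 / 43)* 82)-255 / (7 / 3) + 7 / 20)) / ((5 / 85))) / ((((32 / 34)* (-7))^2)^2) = -410700736535 / 22433952120832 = -0.02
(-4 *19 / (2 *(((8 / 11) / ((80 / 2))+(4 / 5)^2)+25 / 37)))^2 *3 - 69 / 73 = 2727283415317 / 1120545036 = 2433.89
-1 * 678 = -678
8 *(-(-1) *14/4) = 28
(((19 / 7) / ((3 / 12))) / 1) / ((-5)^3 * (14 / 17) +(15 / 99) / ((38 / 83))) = -1620168 / 15312115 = -0.11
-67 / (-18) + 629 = 11389 / 18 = 632.72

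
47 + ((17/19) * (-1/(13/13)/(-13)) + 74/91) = 82788/1729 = 47.88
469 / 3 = 156.33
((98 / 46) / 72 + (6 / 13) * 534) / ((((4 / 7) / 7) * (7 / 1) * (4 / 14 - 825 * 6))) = -0.09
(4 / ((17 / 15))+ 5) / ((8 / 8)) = 145 / 17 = 8.53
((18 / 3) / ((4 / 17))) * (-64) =-1632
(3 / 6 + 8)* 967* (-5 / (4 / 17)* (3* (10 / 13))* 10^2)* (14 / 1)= -7335903750 / 13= -564300288.46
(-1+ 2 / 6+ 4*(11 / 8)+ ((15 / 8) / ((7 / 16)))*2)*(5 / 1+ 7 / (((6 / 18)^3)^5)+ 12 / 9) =84823569079 / 63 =1346405858.40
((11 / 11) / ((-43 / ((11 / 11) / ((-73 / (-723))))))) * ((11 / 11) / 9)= -241 / 9417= -0.03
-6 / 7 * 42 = -36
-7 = -7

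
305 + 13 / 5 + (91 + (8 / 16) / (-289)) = 1151949 / 2890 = 398.60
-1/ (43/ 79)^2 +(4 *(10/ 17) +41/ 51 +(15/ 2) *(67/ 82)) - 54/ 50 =1867238203/ 386625900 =4.83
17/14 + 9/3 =59/14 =4.21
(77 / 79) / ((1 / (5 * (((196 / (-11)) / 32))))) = -1715 / 632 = -2.71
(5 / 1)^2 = 25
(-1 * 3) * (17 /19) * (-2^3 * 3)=1224 /19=64.42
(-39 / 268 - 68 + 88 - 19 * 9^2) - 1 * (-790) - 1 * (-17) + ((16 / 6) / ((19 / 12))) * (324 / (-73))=-267494509 / 371716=-719.62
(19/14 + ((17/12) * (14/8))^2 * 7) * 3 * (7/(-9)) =-715777/6912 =-103.56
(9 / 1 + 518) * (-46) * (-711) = 17236062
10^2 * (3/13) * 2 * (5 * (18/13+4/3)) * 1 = 106000/169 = 627.22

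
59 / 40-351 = -13981 / 40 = -349.52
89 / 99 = 0.90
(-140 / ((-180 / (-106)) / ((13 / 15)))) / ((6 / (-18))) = 9646 / 45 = 214.36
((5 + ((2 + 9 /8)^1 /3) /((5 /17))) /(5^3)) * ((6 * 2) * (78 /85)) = 1599 /2125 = 0.75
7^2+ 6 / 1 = 55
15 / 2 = 7.50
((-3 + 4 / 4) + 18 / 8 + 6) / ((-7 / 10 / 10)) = -625 / 7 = -89.29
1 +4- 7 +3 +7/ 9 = 16/ 9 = 1.78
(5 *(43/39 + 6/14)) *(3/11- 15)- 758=-79238/91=-870.75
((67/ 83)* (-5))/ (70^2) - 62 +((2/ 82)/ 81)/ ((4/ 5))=-4187047378/ 67532535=-62.00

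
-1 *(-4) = 4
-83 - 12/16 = -335/4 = -83.75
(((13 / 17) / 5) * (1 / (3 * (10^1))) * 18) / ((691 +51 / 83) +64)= 3237 / 26654300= 0.00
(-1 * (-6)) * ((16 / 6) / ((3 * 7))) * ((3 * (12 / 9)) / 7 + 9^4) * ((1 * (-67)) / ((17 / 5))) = -246190160 / 2499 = -98515.47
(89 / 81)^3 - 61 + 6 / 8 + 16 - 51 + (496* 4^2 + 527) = 17790681587 / 2125764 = 8369.08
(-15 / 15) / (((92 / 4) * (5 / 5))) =-1 / 23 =-0.04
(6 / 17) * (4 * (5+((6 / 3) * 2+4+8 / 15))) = 1624 / 85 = 19.11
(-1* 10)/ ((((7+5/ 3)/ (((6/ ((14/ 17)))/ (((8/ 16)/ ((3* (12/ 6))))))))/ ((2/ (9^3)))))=-0.28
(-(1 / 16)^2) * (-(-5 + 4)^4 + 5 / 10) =1 / 512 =0.00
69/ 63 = 23/ 21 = 1.10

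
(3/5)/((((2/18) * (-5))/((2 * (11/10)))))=-297/125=-2.38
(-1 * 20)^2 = 400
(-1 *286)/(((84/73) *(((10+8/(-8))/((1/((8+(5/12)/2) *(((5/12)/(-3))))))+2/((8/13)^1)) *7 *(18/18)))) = 167024/32977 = 5.06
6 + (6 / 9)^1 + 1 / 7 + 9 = 332 / 21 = 15.81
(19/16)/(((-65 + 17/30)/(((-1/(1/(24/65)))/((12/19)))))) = 1083/100516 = 0.01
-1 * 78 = -78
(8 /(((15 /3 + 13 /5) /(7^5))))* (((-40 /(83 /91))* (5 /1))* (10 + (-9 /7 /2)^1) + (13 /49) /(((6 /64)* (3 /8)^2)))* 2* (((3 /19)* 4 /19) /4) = -597401.97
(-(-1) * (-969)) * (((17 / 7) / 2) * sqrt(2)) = -16473 * sqrt(2) / 14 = -1664.02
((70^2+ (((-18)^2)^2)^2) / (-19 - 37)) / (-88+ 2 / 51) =140504559819 / 62804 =2237191.26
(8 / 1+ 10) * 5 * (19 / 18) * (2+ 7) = 855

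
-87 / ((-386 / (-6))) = -261 / 193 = -1.35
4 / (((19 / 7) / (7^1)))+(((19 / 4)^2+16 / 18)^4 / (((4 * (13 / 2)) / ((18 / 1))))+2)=2471174340537427 / 11800608768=209410.75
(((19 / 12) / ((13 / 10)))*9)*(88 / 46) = 6270 / 299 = 20.97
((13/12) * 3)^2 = 169/16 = 10.56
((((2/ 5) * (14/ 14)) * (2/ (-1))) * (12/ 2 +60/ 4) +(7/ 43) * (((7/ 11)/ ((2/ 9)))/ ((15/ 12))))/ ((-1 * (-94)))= -3885/ 22231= -0.17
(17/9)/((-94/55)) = -935/846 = -1.11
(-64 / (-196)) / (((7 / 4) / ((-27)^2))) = 46656 / 343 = 136.02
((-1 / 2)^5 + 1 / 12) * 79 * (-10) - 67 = -5191 / 48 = -108.15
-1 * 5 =-5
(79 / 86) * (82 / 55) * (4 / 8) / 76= 0.01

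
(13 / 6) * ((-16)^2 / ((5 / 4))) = 6656 / 15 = 443.73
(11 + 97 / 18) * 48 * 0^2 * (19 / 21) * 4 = 0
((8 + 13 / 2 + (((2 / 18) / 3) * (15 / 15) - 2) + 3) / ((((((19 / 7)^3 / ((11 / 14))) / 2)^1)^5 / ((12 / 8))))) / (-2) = -38168560993100461 / 1093041146150985477528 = -0.00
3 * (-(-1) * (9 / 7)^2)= 243 / 49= 4.96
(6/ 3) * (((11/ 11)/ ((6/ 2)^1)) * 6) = 4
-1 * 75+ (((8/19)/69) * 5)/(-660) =-3244727/43263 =-75.00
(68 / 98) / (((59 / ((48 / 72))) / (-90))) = -2040 / 2891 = -0.71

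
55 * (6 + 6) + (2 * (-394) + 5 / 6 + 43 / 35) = -26447 / 210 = -125.94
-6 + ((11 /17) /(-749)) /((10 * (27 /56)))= -1473434 /245565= -6.00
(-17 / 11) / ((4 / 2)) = -17 / 22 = -0.77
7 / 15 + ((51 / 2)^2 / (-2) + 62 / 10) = -7643 / 24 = -318.46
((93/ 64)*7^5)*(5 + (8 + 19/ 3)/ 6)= 69295261/ 384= 180456.41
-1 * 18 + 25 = 7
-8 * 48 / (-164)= 96 / 41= 2.34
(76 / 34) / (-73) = -0.03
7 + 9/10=7.90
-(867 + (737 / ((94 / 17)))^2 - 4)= -164601309 / 8836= -18628.49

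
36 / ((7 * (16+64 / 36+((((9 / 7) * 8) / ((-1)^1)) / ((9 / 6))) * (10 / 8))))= 81 / 145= 0.56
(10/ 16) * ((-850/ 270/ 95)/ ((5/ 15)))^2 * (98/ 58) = 70805/ 6783912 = 0.01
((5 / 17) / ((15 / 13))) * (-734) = -9542 / 51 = -187.10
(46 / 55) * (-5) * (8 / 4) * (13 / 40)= -299 / 110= -2.72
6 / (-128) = -3 / 64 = -0.05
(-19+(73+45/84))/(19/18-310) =-13743/77854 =-0.18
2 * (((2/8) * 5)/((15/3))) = 1/2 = 0.50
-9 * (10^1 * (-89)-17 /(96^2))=8202257 /1024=8010.02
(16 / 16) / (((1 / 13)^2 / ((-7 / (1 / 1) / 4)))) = -1183 / 4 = -295.75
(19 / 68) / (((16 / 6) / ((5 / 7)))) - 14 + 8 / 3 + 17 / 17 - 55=-745513 / 11424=-65.26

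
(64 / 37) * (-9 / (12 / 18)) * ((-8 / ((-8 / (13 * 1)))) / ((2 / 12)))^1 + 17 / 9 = -1819.52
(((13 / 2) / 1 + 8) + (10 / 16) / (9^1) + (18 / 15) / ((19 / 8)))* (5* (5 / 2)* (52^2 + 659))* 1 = 633703.02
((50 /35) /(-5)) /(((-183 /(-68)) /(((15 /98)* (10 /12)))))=-850 /62769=-0.01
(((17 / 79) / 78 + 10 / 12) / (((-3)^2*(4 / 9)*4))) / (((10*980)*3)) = 23 / 12940200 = 0.00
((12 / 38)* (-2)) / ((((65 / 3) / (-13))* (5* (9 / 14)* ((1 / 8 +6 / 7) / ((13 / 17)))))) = 40768 / 444125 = 0.09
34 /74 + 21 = 794 /37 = 21.46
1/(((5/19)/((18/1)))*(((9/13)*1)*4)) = 24.70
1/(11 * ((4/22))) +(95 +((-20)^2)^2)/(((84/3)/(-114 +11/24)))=-145419513/224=-649194.25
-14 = -14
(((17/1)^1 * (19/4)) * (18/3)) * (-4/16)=-969/8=-121.12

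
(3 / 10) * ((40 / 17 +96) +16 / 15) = 12676 / 425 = 29.83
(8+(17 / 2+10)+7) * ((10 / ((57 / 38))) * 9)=2010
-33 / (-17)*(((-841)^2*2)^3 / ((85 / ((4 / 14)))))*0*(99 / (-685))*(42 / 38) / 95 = 0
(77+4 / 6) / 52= 233 / 156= 1.49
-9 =-9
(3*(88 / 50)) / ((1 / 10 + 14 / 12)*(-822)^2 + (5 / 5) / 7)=924 / 149776645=0.00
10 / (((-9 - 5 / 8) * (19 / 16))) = -0.87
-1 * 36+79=43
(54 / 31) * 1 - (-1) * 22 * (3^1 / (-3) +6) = 3464 / 31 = 111.74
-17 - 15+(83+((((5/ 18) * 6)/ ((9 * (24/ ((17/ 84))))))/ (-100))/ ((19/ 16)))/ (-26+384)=-14702559497/ 462808080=-31.77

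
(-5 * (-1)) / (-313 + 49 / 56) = -40 / 2497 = -0.02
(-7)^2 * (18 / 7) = 126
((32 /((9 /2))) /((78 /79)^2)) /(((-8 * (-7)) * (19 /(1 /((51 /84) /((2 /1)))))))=99856 /4421547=0.02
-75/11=-6.82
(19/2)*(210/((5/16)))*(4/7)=3648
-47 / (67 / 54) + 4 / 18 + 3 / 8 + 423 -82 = 1465129 / 4824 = 303.72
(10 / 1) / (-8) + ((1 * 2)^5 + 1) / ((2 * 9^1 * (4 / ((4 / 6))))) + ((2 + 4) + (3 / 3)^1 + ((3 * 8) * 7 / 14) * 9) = 2053 / 18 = 114.06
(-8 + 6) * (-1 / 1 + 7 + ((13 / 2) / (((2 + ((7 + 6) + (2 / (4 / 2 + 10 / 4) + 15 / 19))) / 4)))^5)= -85197153704106351 / 2575830818051584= -33.08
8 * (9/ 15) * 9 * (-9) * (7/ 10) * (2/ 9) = -1512/ 25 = -60.48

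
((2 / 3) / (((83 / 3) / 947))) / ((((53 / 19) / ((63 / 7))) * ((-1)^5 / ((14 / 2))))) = -2267118 / 4399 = -515.37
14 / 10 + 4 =27 / 5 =5.40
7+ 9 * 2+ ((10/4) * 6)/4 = 115/4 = 28.75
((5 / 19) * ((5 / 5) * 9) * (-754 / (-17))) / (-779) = -33930 / 251617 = -0.13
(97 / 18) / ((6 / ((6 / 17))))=97 / 306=0.32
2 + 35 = 37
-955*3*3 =-8595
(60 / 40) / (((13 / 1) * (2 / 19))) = 57 / 52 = 1.10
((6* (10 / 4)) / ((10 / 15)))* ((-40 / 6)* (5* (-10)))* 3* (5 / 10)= 11250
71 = 71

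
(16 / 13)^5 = 1048576 / 371293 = 2.82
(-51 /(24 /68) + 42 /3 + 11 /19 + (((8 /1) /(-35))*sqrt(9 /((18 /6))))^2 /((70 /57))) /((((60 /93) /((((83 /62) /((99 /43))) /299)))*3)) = -754721936291 /5787291510000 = -0.13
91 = 91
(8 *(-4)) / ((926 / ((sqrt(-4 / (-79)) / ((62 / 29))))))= -464 *sqrt(79) / 1133887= -0.00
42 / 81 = 14 / 27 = 0.52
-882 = -882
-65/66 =-0.98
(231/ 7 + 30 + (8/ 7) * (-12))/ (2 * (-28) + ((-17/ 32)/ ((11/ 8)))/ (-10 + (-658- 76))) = -11293920/ 12832393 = -0.88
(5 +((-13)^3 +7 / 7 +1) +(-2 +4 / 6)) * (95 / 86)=-312265 / 129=-2420.66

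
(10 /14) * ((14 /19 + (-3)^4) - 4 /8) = 2205 /38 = 58.03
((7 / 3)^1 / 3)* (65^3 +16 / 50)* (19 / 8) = 913129189 / 1800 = 507293.99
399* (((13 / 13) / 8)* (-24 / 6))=-399 / 2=-199.50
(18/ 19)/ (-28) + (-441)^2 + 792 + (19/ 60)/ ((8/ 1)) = 12466228687/ 63840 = 195273.01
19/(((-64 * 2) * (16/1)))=-19/2048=-0.01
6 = 6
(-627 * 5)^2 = 9828225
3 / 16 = 0.19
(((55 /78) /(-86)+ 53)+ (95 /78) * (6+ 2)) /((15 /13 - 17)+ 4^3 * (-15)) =-420829 /6545976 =-0.06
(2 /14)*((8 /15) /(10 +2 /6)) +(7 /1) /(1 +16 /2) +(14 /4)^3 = 3410731 /78120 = 43.66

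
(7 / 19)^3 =343 / 6859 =0.05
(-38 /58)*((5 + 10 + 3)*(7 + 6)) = -4446 /29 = -153.31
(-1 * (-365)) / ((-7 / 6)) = -2190 / 7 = -312.86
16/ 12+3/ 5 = 1.93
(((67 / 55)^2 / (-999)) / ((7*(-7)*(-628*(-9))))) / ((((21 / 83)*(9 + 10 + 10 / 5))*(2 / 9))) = 372587 / 82019133365400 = 0.00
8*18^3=46656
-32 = -32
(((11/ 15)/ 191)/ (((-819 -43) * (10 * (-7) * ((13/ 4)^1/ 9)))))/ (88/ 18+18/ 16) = 0.00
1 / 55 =0.02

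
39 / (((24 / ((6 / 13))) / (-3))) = -9 / 4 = -2.25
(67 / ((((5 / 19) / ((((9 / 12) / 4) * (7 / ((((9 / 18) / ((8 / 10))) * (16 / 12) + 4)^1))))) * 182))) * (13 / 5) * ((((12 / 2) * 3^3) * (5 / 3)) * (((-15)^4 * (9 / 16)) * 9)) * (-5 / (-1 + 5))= -1268483236875 / 14848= -85431252.48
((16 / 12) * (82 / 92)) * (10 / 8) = 205 / 138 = 1.49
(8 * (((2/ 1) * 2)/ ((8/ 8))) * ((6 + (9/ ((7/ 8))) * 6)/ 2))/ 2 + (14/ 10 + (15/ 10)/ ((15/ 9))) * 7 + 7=39537/ 70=564.81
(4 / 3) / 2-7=-19 / 3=-6.33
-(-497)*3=1491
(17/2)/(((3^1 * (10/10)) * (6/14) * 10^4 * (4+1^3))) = 119/900000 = 0.00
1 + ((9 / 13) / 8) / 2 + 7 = 1673 / 208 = 8.04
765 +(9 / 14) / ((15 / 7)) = 7653 / 10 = 765.30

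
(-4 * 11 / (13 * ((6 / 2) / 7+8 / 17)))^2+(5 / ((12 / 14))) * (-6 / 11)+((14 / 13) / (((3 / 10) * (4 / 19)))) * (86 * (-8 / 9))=-742740947473 / 574659657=-1292.49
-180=-180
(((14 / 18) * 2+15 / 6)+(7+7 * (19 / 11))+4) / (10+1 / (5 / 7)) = 26875 / 11286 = 2.38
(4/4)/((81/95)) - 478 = -476.83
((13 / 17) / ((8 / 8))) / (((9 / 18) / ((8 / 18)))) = 104 / 153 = 0.68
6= 6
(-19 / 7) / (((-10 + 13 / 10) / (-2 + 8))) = 380 / 203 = 1.87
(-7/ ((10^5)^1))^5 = -16807/ 10000000000000000000000000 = -0.00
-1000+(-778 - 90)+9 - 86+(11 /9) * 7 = -17428 /9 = -1936.44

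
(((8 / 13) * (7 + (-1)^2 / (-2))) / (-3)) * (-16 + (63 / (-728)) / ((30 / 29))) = 16727 / 780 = 21.44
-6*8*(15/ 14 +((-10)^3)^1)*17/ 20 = 285294/ 7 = 40756.29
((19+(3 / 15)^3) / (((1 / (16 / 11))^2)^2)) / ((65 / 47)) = 665321472 / 10814375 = 61.52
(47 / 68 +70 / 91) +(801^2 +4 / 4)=567177459 / 884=641603.46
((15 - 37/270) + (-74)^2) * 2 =1482533/135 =10981.73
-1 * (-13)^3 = 2197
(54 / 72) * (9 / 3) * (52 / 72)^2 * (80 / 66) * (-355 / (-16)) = 299975 / 9504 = 31.56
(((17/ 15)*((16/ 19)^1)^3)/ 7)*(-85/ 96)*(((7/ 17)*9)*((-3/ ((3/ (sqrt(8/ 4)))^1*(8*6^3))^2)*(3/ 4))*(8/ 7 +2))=187/ 1120047264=0.00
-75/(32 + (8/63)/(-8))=-945/403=-2.34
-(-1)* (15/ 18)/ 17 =5/ 102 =0.05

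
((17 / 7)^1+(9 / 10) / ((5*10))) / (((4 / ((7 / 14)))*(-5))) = -8563 / 140000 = -0.06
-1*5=-5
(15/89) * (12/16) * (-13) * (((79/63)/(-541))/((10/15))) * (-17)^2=4452045/2696344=1.65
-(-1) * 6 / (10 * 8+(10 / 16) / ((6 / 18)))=48 / 655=0.07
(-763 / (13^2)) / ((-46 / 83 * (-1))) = -63329 / 7774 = -8.15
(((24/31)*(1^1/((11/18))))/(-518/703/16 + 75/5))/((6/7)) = 76608/775093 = 0.10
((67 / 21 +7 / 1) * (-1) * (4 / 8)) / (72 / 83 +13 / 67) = -595027 / 123963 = -4.80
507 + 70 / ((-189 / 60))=4363 / 9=484.78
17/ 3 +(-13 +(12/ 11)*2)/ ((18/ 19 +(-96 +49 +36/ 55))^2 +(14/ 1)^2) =2462600606/ 434944479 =5.66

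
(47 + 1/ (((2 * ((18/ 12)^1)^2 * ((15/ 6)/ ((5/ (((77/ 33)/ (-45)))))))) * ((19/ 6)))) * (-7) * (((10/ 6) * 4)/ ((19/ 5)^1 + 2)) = -356.38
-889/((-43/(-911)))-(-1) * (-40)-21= -812502/43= -18895.40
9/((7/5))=45/7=6.43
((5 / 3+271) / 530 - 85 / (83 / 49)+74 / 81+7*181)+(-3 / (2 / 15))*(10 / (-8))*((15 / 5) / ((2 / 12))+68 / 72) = 1751.06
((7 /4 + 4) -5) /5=3 /20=0.15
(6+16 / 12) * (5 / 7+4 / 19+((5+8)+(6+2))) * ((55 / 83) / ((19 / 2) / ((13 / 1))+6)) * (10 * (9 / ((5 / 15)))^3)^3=9327362422604626857600 / 77273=120706617092705432.14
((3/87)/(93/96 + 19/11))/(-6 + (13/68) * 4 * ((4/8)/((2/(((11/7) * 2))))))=-83776/35364485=-0.00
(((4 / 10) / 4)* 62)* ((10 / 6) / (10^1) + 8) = 1519 / 30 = 50.63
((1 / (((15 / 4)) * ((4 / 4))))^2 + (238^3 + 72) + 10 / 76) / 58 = 115265492933 / 495900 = 232436.97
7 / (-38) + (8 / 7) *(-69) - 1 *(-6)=-73.04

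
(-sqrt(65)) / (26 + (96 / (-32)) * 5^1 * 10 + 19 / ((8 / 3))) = 8 * sqrt(65) / 935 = 0.07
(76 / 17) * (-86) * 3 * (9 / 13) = -176472 / 221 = -798.52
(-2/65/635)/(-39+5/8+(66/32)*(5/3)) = 32/23072725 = 0.00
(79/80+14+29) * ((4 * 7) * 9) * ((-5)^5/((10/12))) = -83136375/2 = -41568187.50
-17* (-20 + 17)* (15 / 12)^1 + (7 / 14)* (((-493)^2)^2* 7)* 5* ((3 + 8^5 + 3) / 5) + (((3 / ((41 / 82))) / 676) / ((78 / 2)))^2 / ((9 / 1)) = 294366100069115943039493 / 43441281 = 6776183696542372.75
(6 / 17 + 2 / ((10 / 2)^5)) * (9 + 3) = 4.24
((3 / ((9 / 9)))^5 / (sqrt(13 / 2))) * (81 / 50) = 19683 * sqrt(26) / 650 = 154.41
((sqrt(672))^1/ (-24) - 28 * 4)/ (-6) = sqrt(42)/ 36 + 56/ 3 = 18.85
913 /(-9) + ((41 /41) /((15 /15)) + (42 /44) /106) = -2107939 /20988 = -100.44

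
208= 208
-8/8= -1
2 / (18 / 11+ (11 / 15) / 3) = 990 / 931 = 1.06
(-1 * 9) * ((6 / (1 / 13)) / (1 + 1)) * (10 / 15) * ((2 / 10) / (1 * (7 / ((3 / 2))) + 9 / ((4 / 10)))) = -1404 / 815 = -1.72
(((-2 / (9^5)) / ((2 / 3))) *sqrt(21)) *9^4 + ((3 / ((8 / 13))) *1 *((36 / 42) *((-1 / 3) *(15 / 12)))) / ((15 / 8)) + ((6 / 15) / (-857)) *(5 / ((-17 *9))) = -sqrt(21) / 3 -1704545 / 1835694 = -2.46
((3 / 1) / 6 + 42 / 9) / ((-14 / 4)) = -31 / 21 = -1.48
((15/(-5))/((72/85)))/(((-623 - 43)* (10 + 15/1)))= 17/79920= 0.00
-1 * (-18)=18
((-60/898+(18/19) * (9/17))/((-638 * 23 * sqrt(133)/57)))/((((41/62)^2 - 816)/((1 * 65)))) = 23629759920 * sqrt(133)/23351036021713939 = 0.00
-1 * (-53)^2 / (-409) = 2809 / 409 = 6.87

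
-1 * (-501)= 501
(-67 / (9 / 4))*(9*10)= -2680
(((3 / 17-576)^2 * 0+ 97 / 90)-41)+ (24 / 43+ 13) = -102029 / 3870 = -26.36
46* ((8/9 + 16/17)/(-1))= -84.18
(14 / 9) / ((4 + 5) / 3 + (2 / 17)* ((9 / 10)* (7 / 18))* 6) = 595 / 1242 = 0.48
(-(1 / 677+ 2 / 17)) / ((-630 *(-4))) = -457 / 9667560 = -0.00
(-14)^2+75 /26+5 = 5301 /26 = 203.88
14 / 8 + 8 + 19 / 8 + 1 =105 / 8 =13.12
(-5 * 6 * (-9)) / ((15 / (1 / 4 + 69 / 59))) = 3015 / 118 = 25.55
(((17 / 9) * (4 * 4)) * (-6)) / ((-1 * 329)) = 544 / 987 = 0.55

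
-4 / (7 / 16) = -64 / 7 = -9.14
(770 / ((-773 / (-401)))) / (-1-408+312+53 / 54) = -3334716 / 801601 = -4.16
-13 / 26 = -1 / 2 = -0.50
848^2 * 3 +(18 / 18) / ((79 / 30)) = 170427678 / 79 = 2157312.38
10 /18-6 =-49 /9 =-5.44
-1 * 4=-4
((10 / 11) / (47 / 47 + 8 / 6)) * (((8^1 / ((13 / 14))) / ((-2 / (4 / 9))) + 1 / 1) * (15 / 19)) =-5350 / 19019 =-0.28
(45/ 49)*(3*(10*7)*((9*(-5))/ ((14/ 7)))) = -4339.29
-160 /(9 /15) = -266.67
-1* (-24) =24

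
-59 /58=-1.02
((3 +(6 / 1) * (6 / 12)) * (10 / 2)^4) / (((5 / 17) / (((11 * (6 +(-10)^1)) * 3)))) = -1683000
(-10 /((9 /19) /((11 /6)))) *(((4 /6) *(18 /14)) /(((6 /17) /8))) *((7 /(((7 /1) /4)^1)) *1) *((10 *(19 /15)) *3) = -21602240 /189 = -114297.57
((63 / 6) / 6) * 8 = 14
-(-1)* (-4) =-4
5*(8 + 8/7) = 320/7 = 45.71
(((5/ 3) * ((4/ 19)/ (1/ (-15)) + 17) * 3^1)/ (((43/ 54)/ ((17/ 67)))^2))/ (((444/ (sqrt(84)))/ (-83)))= -15329851830 * sqrt(21)/ 5835013183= -12.04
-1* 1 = -1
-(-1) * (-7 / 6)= -7 / 6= -1.17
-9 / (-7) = 9 / 7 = 1.29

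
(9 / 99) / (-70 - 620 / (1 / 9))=-0.00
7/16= 0.44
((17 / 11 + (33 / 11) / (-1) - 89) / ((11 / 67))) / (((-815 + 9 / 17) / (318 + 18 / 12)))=724181895 / 3350732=216.13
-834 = -834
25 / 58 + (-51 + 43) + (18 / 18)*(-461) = -27177 / 58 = -468.57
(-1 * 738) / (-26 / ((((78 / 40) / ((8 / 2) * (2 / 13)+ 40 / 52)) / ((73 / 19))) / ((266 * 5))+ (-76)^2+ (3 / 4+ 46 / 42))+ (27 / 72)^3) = -63749252957184 / 4166543003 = -15300.27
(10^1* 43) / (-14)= -215 / 7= -30.71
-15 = -15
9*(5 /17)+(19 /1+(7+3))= 538 /17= 31.65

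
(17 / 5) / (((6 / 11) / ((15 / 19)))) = 187 / 38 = 4.92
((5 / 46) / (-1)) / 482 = -5 / 22172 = -0.00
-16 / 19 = -0.84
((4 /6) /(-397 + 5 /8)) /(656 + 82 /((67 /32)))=-67 /27692343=-0.00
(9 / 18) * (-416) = -208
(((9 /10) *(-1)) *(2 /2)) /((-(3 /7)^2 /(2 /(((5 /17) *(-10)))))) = -3.33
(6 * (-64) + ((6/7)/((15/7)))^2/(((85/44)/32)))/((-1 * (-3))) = -810368/6375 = -127.12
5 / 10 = 1 / 2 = 0.50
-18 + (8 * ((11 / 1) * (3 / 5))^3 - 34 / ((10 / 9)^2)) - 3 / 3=563357 / 250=2253.43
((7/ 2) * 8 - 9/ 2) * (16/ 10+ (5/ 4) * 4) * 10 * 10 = 15510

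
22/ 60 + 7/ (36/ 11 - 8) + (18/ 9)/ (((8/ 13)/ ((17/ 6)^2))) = 233777/ 9360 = 24.98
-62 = -62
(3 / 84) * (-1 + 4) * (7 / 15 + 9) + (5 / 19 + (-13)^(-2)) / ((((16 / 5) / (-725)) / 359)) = -4918969519 / 224770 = -21884.46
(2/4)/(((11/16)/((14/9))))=112/99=1.13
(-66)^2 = 4356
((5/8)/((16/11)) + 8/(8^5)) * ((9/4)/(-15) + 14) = 487797/81920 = 5.95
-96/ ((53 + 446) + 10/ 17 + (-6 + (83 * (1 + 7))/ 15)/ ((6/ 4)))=-73440/ 401701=-0.18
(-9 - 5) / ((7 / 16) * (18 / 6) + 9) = -224 / 165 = -1.36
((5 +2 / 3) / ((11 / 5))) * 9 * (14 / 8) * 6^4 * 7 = 4048380 / 11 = 368034.55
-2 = -2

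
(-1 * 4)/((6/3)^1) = -2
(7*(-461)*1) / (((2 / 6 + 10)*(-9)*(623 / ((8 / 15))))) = 3688 / 124155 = 0.03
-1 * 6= -6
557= 557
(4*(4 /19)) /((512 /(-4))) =-1 /152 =-0.01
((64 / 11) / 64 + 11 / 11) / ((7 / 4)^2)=192 / 539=0.36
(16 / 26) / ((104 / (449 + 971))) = 1420 / 169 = 8.40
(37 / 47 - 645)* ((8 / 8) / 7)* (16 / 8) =-60556 / 329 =-184.06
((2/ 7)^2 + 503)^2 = 607671801/ 2401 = 253091.13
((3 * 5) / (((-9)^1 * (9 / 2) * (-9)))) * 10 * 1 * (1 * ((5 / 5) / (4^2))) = 25 / 972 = 0.03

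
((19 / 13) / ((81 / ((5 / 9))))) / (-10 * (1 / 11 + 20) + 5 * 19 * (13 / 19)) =-209 / 2833623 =-0.00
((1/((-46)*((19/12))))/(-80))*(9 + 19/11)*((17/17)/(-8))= -177/769120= -0.00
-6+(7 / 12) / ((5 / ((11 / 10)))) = -3523 / 600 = -5.87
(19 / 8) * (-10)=-95 / 4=-23.75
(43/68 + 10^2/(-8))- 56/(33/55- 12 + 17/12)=-254913/40732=-6.26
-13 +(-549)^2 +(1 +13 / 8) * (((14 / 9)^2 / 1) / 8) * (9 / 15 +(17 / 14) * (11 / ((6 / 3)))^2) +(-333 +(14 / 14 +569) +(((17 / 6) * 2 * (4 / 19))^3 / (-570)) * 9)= 679310167334293 / 2251946880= 301654.61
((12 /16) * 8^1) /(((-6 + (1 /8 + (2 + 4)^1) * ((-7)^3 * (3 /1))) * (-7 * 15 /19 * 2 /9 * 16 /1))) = 57 /1177610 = 0.00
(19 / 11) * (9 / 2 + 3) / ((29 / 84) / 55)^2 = 276507000 / 841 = 328783.59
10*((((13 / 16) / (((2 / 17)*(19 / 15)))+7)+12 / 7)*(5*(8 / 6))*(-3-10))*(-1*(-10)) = -97976125 / 798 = -122777.10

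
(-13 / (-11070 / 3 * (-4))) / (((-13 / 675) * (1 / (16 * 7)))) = 210 / 41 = 5.12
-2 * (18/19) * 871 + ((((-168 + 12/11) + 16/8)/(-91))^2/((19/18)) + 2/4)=-62699987237/38076038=-1646.70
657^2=431649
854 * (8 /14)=488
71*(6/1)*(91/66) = 587.36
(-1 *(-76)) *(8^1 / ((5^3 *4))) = 152 / 125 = 1.22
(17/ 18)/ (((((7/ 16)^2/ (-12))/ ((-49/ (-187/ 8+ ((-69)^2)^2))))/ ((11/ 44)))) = 17408/ 544010343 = 0.00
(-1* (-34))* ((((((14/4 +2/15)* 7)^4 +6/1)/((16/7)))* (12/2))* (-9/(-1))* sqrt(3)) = 40332146942759* sqrt(3)/120000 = 582144397.36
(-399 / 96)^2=17689 / 1024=17.27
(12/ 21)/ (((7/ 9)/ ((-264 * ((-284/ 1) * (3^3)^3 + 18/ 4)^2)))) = -296978489131638600/ 49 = -6060785492482420.41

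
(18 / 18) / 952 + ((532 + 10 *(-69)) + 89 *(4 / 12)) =-366517 / 2856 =-128.33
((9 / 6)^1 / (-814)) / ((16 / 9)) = -0.00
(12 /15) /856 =0.00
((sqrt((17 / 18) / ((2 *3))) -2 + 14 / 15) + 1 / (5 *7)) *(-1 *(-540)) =-3924 / 7 + 30 *sqrt(51) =-346.33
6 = 6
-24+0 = -24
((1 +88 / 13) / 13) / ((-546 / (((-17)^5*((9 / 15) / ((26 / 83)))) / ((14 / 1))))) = 11902661231 / 55979560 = 212.63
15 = 15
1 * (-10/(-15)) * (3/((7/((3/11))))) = 6/77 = 0.08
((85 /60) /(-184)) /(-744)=17 /1642752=0.00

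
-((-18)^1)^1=18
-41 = -41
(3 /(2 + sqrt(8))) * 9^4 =4076.48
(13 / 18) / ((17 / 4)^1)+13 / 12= 1.25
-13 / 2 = -6.50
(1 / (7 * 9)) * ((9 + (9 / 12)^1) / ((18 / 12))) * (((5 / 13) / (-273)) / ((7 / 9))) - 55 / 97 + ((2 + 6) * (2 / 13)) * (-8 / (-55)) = -55405397 / 142732590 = -0.39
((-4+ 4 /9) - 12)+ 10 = -50 /9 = -5.56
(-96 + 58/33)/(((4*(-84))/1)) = 1555/5544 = 0.28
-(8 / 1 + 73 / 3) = -97 / 3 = -32.33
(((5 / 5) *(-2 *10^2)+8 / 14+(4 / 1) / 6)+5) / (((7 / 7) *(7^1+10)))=-4069 / 357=-11.40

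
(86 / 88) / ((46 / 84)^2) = 3.26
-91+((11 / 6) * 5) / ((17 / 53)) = -62.42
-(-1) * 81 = 81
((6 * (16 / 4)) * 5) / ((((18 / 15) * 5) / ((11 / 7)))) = 220 / 7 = 31.43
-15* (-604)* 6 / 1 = 54360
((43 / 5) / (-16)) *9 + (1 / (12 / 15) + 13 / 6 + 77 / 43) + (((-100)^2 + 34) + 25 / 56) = 724915129 / 72240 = 10034.82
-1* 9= -9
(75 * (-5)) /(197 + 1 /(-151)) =-56625 /29746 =-1.90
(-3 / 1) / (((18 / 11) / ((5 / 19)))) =-55 / 114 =-0.48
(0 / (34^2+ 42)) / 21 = 0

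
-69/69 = -1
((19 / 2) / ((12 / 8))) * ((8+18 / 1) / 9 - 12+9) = -19 / 27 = -0.70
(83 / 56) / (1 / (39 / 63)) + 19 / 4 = 6665 / 1176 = 5.67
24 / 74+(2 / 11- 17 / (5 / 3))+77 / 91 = -8.85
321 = 321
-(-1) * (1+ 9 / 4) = 13 / 4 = 3.25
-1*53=-53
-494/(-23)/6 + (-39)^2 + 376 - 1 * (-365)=156325/69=2265.58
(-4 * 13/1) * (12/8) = -78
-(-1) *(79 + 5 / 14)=1111 / 14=79.36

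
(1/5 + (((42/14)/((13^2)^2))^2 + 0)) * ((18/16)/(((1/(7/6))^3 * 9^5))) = 139897826369/23120680005277920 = 0.00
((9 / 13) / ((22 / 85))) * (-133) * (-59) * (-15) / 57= -1579725 / 286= -5523.51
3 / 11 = 0.27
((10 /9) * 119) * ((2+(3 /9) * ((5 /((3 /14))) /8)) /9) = 63665 /1458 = 43.67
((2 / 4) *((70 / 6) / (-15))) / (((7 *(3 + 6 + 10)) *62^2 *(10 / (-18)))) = 1 / 730360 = 0.00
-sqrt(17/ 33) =-sqrt(561)/ 33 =-0.72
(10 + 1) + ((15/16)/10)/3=353/32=11.03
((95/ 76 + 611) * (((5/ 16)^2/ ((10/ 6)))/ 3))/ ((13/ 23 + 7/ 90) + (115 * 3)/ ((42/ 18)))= 88715025/ 1101704704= 0.08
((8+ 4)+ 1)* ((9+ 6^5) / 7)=101205 / 7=14457.86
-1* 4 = -4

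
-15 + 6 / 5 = -69 / 5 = -13.80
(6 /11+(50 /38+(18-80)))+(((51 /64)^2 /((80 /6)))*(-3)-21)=-2783291201 /34242560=-81.28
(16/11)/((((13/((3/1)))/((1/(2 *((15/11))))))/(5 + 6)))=88/65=1.35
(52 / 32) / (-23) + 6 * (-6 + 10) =4403 / 184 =23.93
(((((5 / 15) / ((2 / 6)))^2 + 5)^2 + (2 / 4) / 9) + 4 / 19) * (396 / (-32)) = -136433 / 304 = -448.79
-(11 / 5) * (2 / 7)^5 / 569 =-352 / 47815915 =-0.00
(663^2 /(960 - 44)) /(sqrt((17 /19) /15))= 25857 * sqrt(4845) /916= 1964.85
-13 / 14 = -0.93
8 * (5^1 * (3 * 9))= 1080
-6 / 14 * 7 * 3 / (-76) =9 / 76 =0.12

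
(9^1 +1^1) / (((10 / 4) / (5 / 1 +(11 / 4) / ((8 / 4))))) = 51 / 2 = 25.50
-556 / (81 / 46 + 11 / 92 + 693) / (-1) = 51152 / 63929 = 0.80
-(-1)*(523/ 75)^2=273529/ 5625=48.63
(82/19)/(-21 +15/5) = -41/171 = -0.24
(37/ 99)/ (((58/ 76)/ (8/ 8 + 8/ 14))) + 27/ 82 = 164621/ 149814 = 1.10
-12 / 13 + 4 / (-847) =-0.93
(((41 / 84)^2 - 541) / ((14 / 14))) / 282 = -3815615 / 1989792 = -1.92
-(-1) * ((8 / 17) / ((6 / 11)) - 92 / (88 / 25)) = -28357 / 1122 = -25.27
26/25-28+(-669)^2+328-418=11186101/25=447444.04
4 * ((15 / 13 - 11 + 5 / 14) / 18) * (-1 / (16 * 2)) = 0.07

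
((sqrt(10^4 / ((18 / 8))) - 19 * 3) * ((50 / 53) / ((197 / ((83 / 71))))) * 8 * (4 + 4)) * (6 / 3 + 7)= 23107200 / 741311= 31.17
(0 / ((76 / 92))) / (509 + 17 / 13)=0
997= 997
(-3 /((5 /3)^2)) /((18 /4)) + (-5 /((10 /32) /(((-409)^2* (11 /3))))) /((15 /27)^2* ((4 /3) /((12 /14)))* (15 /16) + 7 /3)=-476951619666 /135275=-3525792.79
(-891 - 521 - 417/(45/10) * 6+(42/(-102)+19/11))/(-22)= 183885/2057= 89.39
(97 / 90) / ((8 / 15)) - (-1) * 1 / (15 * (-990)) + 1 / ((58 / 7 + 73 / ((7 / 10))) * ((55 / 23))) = 47380139 / 23403600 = 2.02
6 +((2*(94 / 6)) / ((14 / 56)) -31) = 301 / 3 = 100.33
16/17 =0.94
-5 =-5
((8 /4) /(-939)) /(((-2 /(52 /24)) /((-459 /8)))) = -663 /5008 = -0.13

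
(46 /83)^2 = 0.31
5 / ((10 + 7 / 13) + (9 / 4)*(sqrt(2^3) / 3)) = 17810 / 36017 - 2535*sqrt(2) / 36017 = 0.39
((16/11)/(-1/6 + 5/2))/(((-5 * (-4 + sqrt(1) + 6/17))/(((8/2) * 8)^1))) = 8704/5775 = 1.51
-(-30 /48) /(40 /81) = 81 /64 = 1.27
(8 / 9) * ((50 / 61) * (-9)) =-400 / 61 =-6.56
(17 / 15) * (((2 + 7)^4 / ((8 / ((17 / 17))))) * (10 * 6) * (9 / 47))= 1003833 / 94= 10679.07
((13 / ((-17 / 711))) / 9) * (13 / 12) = -13351 / 204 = -65.45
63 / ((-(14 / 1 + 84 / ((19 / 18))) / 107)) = -18297 / 254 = -72.04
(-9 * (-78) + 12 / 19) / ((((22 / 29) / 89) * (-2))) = -17228175 / 418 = -41215.73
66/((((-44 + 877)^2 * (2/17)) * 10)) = 33/408170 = 0.00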